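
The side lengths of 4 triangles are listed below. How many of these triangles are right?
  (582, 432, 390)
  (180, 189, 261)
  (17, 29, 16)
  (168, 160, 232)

(582,432,390): 390²+432² = 338724 = 582² → right
(180,189,261): 180²+189² = 68121 = 261² → right
(17,29,16): 16²+17² = 545 < 841 = 29² → obtuse
(168,160,232): 160²+168² = 53824 = 232² → right
3 of the 4 are right.

3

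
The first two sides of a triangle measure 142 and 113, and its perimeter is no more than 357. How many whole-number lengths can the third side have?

73

Triangle inequality: 29 < x < 255. Perimeter ≤ 357 gives x ≤ 357 − 142 − 113 = 102.
So 29 < x ≤ 102; integers 30 through 102: 73 values.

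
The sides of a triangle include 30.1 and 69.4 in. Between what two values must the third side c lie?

By the triangle inequality, c must be less than 30.1 + 69.4 = 99.5 and greater than |30.1 − 69.4| = 39.3.

39.3 < c < 99.5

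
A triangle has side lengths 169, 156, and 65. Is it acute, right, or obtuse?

right

Compare the square of the longest side to the sum of squares of the other two: 65² + 156² = 28561 = 169².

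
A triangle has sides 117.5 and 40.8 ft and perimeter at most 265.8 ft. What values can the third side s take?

Triangle inequality alone gives 76.7 < s < 158.3.
The perimeter condition gives s ≤ 265.8 − 117.5 − 40.8 = 107.5.
Intersecting the two: 76.7 < s ≤ 107.5.

76.7 < s ≤ 107.5 ft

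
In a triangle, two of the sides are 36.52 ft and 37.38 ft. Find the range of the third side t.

By the triangle inequality, t must be less than 36.52 + 37.38 = 73.90 and greater than |36.52 − 37.38| = 0.86.

0.86 < t < 73.90 (ft)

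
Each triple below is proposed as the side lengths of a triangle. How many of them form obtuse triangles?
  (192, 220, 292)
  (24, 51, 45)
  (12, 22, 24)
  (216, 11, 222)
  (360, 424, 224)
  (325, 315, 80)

1

(192,220,292): 192²+220² = 85264 = 292² → right
(24,51,45): 24²+45² = 2601 = 51² → right
(12,22,24): 12²+22² = 628 > 576 = 24² → acute
(216,11,222): 11²+216² = 46777 < 49284 = 222² → obtuse
(360,424,224): 224²+360² = 179776 = 424² → right
(325,315,80): 80²+315² = 105625 = 325² → right
1 of the 6 is obtuse.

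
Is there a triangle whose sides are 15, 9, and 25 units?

The longest side is 25, but the other two sum to only 24.
24 < 25, so the triangle inequality fails.

No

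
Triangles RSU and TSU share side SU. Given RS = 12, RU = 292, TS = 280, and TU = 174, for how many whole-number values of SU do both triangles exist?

23

From triangle RSU: 280 < SU < 304.
From triangle TSU: 106 < SU < 454.
Intersection: 280 < SU < 304, so integers 281 through 303: 23 values.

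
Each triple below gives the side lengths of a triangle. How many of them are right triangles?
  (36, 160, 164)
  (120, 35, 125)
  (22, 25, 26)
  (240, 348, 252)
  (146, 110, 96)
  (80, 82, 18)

(36,160,164): 36²+160² = 26896 = 164² → right
(120,35,125): 35²+120² = 15625 = 125² → right
(22,25,26): 22²+25² = 1109 > 676 = 26² → acute
(240,348,252): 240²+252² = 121104 = 348² → right
(146,110,96): 96²+110² = 21316 = 146² → right
(80,82,18): 18²+80² = 6724 = 82² → right
5 of the 6 are right.

5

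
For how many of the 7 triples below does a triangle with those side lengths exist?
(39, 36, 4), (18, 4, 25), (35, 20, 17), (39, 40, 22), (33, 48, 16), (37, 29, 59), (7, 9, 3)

(4,36,39): 4+36 > 39 → valid
(4,18,25): 4+18 ≤ 25 → not valid
(17,20,35): 17+20 > 35 → valid
(22,39,40): 22+39 > 40 → valid
(16,33,48): 16+33 > 48 → valid
(29,37,59): 29+37 > 59 → valid
(3,7,9): 3+7 > 9 → valid
6 of the 7 triples form a triangle.

6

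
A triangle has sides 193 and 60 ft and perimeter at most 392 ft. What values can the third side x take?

Triangle inequality alone gives 133 < x < 253.
The perimeter condition gives x ≤ 392 − 193 − 60 = 139.
Intersecting the two: 133 < x ≤ 139.

133 < x ≤ 139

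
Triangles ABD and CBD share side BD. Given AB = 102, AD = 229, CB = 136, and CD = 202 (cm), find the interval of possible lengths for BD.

From triangle ABD: |102 − 229| < BD < 102 + 229, i.e. 127 < BD < 331.
From triangle CBD: 66 < BD < 338.
Both must hold, so BD lies in the intersection.

127 < BD < 331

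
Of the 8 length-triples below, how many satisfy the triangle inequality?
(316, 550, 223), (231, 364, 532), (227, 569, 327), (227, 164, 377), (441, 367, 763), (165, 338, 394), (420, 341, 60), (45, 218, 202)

(223,316,550): 223+316 ≤ 550 → not valid
(231,364,532): 231+364 > 532 → valid
(227,327,569): 227+327 ≤ 569 → not valid
(164,227,377): 164+227 > 377 → valid
(367,441,763): 367+441 > 763 → valid
(165,338,394): 165+338 > 394 → valid
(60,341,420): 60+341 ≤ 420 → not valid
(45,202,218): 45+202 > 218 → valid
5 of the 8 triples form a triangle.

5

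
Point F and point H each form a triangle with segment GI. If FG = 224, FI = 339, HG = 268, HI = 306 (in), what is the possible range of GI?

From triangle FGI: |224 − 339| < GI < 224 + 339, i.e. 115 < GI < 563.
From triangle HGI: 38 < GI < 574.
Both must hold, so GI lies in the intersection.

115 < GI < 563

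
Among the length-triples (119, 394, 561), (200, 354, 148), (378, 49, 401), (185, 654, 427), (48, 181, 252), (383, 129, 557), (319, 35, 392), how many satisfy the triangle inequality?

1

(119,394,561): 119+394 ≤ 561 → not valid
(148,200,354): 148+200 ≤ 354 → not valid
(49,378,401): 49+378 > 401 → valid
(185,427,654): 185+427 ≤ 654 → not valid
(48,181,252): 48+181 ≤ 252 → not valid
(129,383,557): 129+383 ≤ 557 → not valid
(35,319,392): 35+319 ≤ 392 → not valid
1 of the 7 triples forms a triangle.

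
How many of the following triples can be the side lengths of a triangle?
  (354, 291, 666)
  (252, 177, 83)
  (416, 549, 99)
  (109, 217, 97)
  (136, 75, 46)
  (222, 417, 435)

2

(291,354,666): 291+354 ≤ 666 → not valid
(83,177,252): 83+177 > 252 → valid
(99,416,549): 99+416 ≤ 549 → not valid
(97,109,217): 97+109 ≤ 217 → not valid
(46,75,136): 46+75 ≤ 136 → not valid
(222,417,435): 222+417 > 435 → valid
2 of the 6 triples form a triangle.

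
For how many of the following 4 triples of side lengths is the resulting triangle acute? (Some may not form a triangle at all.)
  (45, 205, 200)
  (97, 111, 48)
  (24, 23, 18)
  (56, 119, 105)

1

(45,205,200): 45²+200² = 42025 = 205² → right
(97,111,48): 48²+97² = 11713 < 12321 = 111² → obtuse
(24,23,18): 18²+23² = 853 > 576 = 24² → acute
(56,119,105): 56²+105² = 14161 = 119² → right
1 of the 4 is acute.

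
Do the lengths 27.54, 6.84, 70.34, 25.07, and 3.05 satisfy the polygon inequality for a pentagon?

No

For a pentagon, each side must be shorter than the sum of the others.
Here the longest side is 70.34, but the remaining 4 sides sum to only 62.50.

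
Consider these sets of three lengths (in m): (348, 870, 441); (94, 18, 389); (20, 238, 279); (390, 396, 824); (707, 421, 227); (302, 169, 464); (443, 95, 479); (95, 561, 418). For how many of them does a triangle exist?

2

(348,441,870): 348+441 ≤ 870 → not valid
(18,94,389): 18+94 ≤ 389 → not valid
(20,238,279): 20+238 ≤ 279 → not valid
(390,396,824): 390+396 ≤ 824 → not valid
(227,421,707): 227+421 ≤ 707 → not valid
(169,302,464): 169+302 > 464 → valid
(95,443,479): 95+443 > 479 → valid
(95,418,561): 95+418 ≤ 561 → not valid
2 of the 8 triples form a triangle.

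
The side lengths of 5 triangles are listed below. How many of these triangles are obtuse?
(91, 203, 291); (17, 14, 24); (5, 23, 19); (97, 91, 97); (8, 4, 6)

(91,203,291): 91²+203² = 49490 < 84681 = 291² → obtuse
(17,14,24): 14²+17² = 485 < 576 = 24² → obtuse
(5,23,19): 5²+19² = 386 < 529 = 23² → obtuse
(97,91,97): 91²+97² = 17690 > 9409 = 97² → acute
(8,4,6): 4²+6² = 52 < 64 = 8² → obtuse
4 of the 5 are obtuse.

4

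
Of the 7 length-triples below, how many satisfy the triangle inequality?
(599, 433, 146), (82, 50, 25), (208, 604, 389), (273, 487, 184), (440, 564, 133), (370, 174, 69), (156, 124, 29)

(146,433,599): 146+433 ≤ 599 → not valid
(25,50,82): 25+50 ≤ 82 → not valid
(208,389,604): 208+389 ≤ 604 → not valid
(184,273,487): 184+273 ≤ 487 → not valid
(133,440,564): 133+440 > 564 → valid
(69,174,370): 69+174 ≤ 370 → not valid
(29,124,156): 29+124 ≤ 156 → not valid
1 of the 7 triples forms a triangle.

1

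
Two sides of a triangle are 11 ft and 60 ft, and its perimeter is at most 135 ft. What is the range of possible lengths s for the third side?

49 < s ≤ 64

Triangle inequality alone gives 49 < s < 71.
The perimeter condition gives s ≤ 135 − 11 − 60 = 64.
Intersecting the two: 49 < s ≤ 64.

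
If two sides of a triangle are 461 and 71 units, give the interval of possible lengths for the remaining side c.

390 < c < 532

By the triangle inequality, c must be less than 461 + 71 = 532 and greater than |461 − 71| = 390.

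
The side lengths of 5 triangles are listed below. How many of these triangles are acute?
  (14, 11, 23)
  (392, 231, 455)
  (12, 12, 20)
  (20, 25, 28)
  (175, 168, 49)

1

(14,11,23): 11²+14² = 317 < 529 = 23² → obtuse
(392,231,455): 231²+392² = 207025 = 455² → right
(12,12,20): 12²+12² = 288 < 400 = 20² → obtuse
(20,25,28): 20²+25² = 1025 > 784 = 28² → acute
(175,168,49): 49²+168² = 30625 = 175² → right
1 of the 5 is acute.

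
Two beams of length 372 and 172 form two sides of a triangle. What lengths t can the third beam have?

200 < t < 544

By the triangle inequality, t must be less than 372 + 172 = 544 and greater than |372 − 172| = 200.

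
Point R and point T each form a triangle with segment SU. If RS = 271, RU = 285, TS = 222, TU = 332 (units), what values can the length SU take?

From triangle RSU: |271 − 285| < SU < 271 + 285, i.e. 14 < SU < 556.
From triangle TSU: 110 < SU < 554.
Both must hold, so SU lies in the intersection.

110 < SU < 554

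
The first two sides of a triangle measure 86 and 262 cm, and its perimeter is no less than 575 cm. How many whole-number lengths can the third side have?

Triangle inequality: 176 < x < 348. Perimeter ≥ 575 gives x ≥ 575 − 86 − 262 = 227.
So 227 ≤ x < 348; integers 227 through 347: 121 values.

121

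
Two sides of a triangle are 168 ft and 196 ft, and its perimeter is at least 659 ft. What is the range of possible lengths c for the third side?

295 ≤ c < 364 ft

Triangle inequality alone gives 28 < c < 364.
The perimeter condition gives c ≥ 659 − 168 − 196 = 295.
Intersecting the two: 295 ≤ c < 364.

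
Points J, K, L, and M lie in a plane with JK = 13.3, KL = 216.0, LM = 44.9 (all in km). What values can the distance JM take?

157.8 ≤ JM ≤ 274.2 km

The maximum is all hops collinear in one direction: 13.3 + 216.0 + 44.9 = 274.2.
The longest hop is 216.0; the others sum to 58.2. Folding the others back against it leaves at least 216.0 − 58.2 = 157.8.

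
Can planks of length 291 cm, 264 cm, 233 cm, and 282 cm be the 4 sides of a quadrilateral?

Yes

A quadrilateral exists iff every side is shorter than the sum of the others — equivalently, the longest side is less than the sum of the rest.
Longest side 291 < 779 (sum of the remaining 3), so yes.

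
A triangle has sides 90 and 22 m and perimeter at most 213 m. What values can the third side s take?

Triangle inequality alone gives 68 < s < 112.
The perimeter condition gives s ≤ 213 − 90 − 22 = 101.
Intersecting the two: 68 < s ≤ 101.

68 < s ≤ 101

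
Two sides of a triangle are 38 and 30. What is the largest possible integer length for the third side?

The third side must be strictly less than 38 + 30 = 68.
The largest integer below 68 is 67.

67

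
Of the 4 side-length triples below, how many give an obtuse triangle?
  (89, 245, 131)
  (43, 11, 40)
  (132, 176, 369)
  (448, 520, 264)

(89,245,131): 89+131 ≤ 245, not a triangle
(43,11,40): 11²+40² = 1721 < 1849 = 43² → obtuse
(132,176,369): 132+176 ≤ 369, not a triangle
(448,520,264): 264²+448² = 270400 = 520² → right
1 of the 4 is obtuse.

1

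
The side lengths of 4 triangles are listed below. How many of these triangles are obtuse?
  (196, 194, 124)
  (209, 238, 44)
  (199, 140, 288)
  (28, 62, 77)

(196,194,124): 124²+194² = 53012 > 38416 = 196² → acute
(209,238,44): 44²+209² = 45617 < 56644 = 238² → obtuse
(199,140,288): 140²+199² = 59201 < 82944 = 288² → obtuse
(28,62,77): 28²+62² = 4628 < 5929 = 77² → obtuse
3 of the 4 are obtuse.

3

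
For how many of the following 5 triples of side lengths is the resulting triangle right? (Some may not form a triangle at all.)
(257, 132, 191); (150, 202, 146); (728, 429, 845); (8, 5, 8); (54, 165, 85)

1

(257,132,191): 132²+191² = 53905 < 66049 = 257² → obtuse
(150,202,146): 146²+150² = 43816 > 40804 = 202² → acute
(728,429,845): 429²+728² = 714025 = 845² → right
(8,5,8): 5²+8² = 89 > 64 = 8² → acute
(54,165,85): 54+85 ≤ 165, not a triangle
1 of the 5 is right.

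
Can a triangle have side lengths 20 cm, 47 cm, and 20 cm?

The longest side is 47, but the other two sum to only 40.
40 < 47, so the triangle inequality fails.

No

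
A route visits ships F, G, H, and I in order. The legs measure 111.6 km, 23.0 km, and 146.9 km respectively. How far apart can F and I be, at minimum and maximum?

12.3 ≤ FI ≤ 281.5 km

The maximum is all hops collinear in one direction: 111.6 + 23.0 + 146.9 = 281.5.
The longest hop is 146.9; the others sum to 134.6. Folding the others back against it leaves at least 146.9 − 134.6 = 12.3.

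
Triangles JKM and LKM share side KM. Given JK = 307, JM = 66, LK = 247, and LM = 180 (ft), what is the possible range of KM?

241 < KM < 373

From triangle JKM: |307 − 66| < KM < 307 + 66, i.e. 241 < KM < 373.
From triangle LKM: 67 < KM < 427.
Both must hold, so KM lies in the intersection.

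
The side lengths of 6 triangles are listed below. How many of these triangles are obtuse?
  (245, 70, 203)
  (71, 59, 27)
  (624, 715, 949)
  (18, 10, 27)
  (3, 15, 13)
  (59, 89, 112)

(245,70,203): 70²+203² = 46109 < 60025 = 245² → obtuse
(71,59,27): 27²+59² = 4210 < 5041 = 71² → obtuse
(624,715,949): 624²+715² = 900601 = 949² → right
(18,10,27): 10²+18² = 424 < 729 = 27² → obtuse
(3,15,13): 3²+13² = 178 < 225 = 15² → obtuse
(59,89,112): 59²+89² = 11402 < 12544 = 112² → obtuse
5 of the 6 are obtuse.

5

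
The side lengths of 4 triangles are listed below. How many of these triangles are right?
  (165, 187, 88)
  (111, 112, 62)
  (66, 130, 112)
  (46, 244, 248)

2

(165,187,88): 88²+165² = 34969 = 187² → right
(111,112,62): 62²+111² = 16165 > 12544 = 112² → acute
(66,130,112): 66²+112² = 16900 = 130² → right
(46,244,248): 46²+244² = 61652 > 61504 = 248² → acute
2 of the 4 are right.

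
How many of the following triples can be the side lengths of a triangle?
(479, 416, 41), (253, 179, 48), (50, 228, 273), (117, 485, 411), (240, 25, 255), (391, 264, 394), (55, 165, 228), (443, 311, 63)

(41,416,479): 41+416 ≤ 479 → not valid
(48,179,253): 48+179 ≤ 253 → not valid
(50,228,273): 50+228 > 273 → valid
(117,411,485): 117+411 > 485 → valid
(25,240,255): 25+240 > 255 → valid
(264,391,394): 264+391 > 394 → valid
(55,165,228): 55+165 ≤ 228 → not valid
(63,311,443): 63+311 ≤ 443 → not valid
4 of the 8 triples form a triangle.

4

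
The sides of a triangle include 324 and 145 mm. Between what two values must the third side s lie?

179 < s < 469 (mm)

By the triangle inequality, s must be less than 324 + 145 = 469 and greater than |324 − 145| = 179.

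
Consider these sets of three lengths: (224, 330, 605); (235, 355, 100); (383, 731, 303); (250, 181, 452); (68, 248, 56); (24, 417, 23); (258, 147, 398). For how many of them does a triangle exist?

(224,330,605): 224+330 ≤ 605 → not valid
(100,235,355): 100+235 ≤ 355 → not valid
(303,383,731): 303+383 ≤ 731 → not valid
(181,250,452): 181+250 ≤ 452 → not valid
(56,68,248): 56+68 ≤ 248 → not valid
(23,24,417): 23+24 ≤ 417 → not valid
(147,258,398): 147+258 > 398 → valid
1 of the 7 triples forms a triangle.

1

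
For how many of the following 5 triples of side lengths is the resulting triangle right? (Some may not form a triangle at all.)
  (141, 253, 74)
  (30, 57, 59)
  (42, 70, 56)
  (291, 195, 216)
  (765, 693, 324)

(141,253,74): 74+141 ≤ 253, not a triangle
(30,57,59): 30²+57² = 4149 > 3481 = 59² → acute
(42,70,56): 42²+56² = 4900 = 70² → right
(291,195,216): 195²+216² = 84681 = 291² → right
(765,693,324): 324²+693² = 585225 = 765² → right
3 of the 5 are right.

3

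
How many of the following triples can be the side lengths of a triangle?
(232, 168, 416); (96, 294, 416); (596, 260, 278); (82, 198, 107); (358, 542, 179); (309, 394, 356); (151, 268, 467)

(168,232,416): 168+232 ≤ 416 → not valid
(96,294,416): 96+294 ≤ 416 → not valid
(260,278,596): 260+278 ≤ 596 → not valid
(82,107,198): 82+107 ≤ 198 → not valid
(179,358,542): 179+358 ≤ 542 → not valid
(309,356,394): 309+356 > 394 → valid
(151,268,467): 151+268 ≤ 467 → not valid
1 of the 7 triples forms a triangle.

1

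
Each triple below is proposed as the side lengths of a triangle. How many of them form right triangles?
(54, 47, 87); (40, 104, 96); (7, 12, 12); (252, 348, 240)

(54,47,87): 47²+54² = 5125 < 7569 = 87² → obtuse
(40,104,96): 40²+96² = 10816 = 104² → right
(7,12,12): 7²+12² = 193 > 144 = 12² → acute
(252,348,240): 240²+252² = 121104 = 348² → right
2 of the 4 are right.

2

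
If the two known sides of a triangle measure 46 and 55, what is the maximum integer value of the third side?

The third side must be strictly less than 46 + 55 = 101.
The largest integer below 101 is 100.

100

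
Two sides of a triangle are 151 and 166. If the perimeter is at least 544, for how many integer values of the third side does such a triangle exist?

90

Triangle inequality: 15 < x < 317. Perimeter ≥ 544 gives x ≥ 544 − 151 − 166 = 227.
So 227 ≤ x < 317; integers 227 through 316: 90 values.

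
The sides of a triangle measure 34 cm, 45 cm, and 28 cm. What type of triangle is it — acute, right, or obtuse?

obtuse

Compare the square of the longest side to the sum of squares of the other two: 28² + 34² = 1940 < 2025 = 45².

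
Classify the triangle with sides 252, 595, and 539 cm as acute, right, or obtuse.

right

Compare the square of the longest side to the sum of squares of the other two: 252² + 539² = 354025 = 595².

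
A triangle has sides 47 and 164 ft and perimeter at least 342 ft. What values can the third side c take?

Triangle inequality alone gives 117 < c < 211.
The perimeter condition gives c ≥ 342 − 47 − 164 = 131.
Intersecting the two: 131 ≤ c < 211.

131 ≤ c < 211 ft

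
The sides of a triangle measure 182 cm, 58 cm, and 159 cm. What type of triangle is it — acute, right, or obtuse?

Compare the square of the longest side to the sum of squares of the other two: 58² + 159² = 28645 < 33124 = 182².

obtuse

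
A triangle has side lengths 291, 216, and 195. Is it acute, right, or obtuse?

right

Compare the square of the longest side to the sum of squares of the other two: 195² + 216² = 84681 = 291².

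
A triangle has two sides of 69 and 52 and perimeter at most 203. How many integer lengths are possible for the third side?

65

Triangle inequality: 17 < x < 121. Perimeter ≤ 203 gives x ≤ 203 − 69 − 52 = 82.
So 17 < x ≤ 82; integers 18 through 82: 65 values.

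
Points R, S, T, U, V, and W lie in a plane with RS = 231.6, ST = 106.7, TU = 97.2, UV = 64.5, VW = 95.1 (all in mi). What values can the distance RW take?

The maximum is all hops collinear in one direction: 231.6 + 106.7 + 97.2 + 64.5 + 95.1 = 595.1.
The longest hop is 231.6; the others sum to 363.5. Since 231.6 ≤ 363.5, the path can fold back on itself completely, so the minimum distance is 0.

0 ≤ RW ≤ 595.1 mi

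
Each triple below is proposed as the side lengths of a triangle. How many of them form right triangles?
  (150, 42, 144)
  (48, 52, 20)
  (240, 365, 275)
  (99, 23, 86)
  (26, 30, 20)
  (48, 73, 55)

(150,42,144): 42²+144² = 22500 = 150² → right
(48,52,20): 20²+48² = 2704 = 52² → right
(240,365,275): 240²+275² = 133225 = 365² → right
(99,23,86): 23²+86² = 7925 < 9801 = 99² → obtuse
(26,30,20): 20²+26² = 1076 > 900 = 30² → acute
(48,73,55): 48²+55² = 5329 = 73² → right
4 of the 6 are right.

4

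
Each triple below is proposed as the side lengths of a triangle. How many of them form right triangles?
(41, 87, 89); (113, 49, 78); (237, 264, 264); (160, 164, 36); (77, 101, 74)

(41,87,89): 41²+87² = 9250 > 7921 = 89² → acute
(113,49,78): 49²+78² = 8485 < 12769 = 113² → obtuse
(237,264,264): 237²+264² = 125865 > 69696 = 264² → acute
(160,164,36): 36²+160² = 26896 = 164² → right
(77,101,74): 74²+77² = 11405 > 10201 = 101² → acute
1 of the 5 is right.

1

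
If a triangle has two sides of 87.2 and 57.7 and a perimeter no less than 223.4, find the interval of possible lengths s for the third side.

78.5 ≤ s < 144.9

Triangle inequality alone gives 29.5 < s < 144.9.
The perimeter condition gives s ≥ 223.4 − 87.2 − 57.7 = 78.5.
Intersecting the two: 78.5 ≤ s < 144.9.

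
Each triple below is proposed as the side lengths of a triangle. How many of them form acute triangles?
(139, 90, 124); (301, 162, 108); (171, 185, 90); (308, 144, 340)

(139,90,124): 90²+124² = 23476 > 19321 = 139² → acute
(301,162,108): 108+162 ≤ 301, not a triangle
(171,185,90): 90²+171² = 37341 > 34225 = 185² → acute
(308,144,340): 144²+308² = 115600 = 340² → right
2 of the 4 are acute.

2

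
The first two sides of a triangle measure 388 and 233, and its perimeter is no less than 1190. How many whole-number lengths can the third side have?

Triangle inequality: 155 < x < 621. Perimeter ≥ 1190 gives x ≥ 1190 − 388 − 233 = 569.
So 569 ≤ x < 621; integers 569 through 620: 52 values.

52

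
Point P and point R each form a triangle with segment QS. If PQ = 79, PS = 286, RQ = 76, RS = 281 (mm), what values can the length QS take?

207 < QS < 357

From triangle PQS: |79 − 286| < QS < 79 + 286, i.e. 207 < QS < 365.
From triangle RQS: 205 < QS < 357.
Both must hold, so QS lies in the intersection.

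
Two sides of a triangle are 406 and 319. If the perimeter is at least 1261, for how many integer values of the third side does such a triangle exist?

189

Triangle inequality: 87 < x < 725. Perimeter ≥ 1261 gives x ≥ 1261 − 406 − 319 = 536.
So 536 ≤ x < 725; integers 536 through 724: 189 values.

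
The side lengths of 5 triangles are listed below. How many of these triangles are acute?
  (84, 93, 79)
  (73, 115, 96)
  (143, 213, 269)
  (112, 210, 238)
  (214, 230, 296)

(84,93,79): 79²+84² = 13297 > 8649 = 93² → acute
(73,115,96): 73²+96² = 14545 > 13225 = 115² → acute
(143,213,269): 143²+213² = 65818 < 72361 = 269² → obtuse
(112,210,238): 112²+210² = 56644 = 238² → right
(214,230,296): 214²+230² = 98696 > 87616 = 296² → acute
3 of the 5 are acute.

3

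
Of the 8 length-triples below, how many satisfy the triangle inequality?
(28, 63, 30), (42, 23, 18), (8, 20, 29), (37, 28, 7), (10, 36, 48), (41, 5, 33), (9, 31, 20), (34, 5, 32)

(28,30,63): 28+30 ≤ 63 → not valid
(18,23,42): 18+23 ≤ 42 → not valid
(8,20,29): 8+20 ≤ 29 → not valid
(7,28,37): 7+28 ≤ 37 → not valid
(10,36,48): 10+36 ≤ 48 → not valid
(5,33,41): 5+33 ≤ 41 → not valid
(9,20,31): 9+20 ≤ 31 → not valid
(5,32,34): 5+32 > 34 → valid
1 of the 8 triples forms a triangle.

1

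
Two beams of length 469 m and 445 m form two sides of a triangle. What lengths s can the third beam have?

By the triangle inequality, s must be less than 469 + 445 = 914 and greater than |469 − 445| = 24.

24 < s < 914 (m)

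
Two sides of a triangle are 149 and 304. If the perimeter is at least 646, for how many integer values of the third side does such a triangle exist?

Triangle inequality: 155 < x < 453. Perimeter ≥ 646 gives x ≥ 646 − 149 − 304 = 193.
So 193 ≤ x < 453; integers 193 through 452: 260 values.

260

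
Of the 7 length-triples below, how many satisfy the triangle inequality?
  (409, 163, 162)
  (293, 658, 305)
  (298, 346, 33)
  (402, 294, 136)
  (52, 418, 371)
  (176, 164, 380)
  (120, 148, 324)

2

(162,163,409): 162+163 ≤ 409 → not valid
(293,305,658): 293+305 ≤ 658 → not valid
(33,298,346): 33+298 ≤ 346 → not valid
(136,294,402): 136+294 > 402 → valid
(52,371,418): 52+371 > 418 → valid
(164,176,380): 164+176 ≤ 380 → not valid
(120,148,324): 120+148 ≤ 324 → not valid
2 of the 7 triples form a triangle.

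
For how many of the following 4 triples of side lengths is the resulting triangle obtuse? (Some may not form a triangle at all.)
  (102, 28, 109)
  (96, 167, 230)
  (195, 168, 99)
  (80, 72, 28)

3

(102,28,109): 28²+102² = 11188 < 11881 = 109² → obtuse
(96,167,230): 96²+167² = 37105 < 52900 = 230² → obtuse
(195,168,99): 99²+168² = 38025 = 195² → right
(80,72,28): 28²+72² = 5968 < 6400 = 80² → obtuse
3 of the 4 are obtuse.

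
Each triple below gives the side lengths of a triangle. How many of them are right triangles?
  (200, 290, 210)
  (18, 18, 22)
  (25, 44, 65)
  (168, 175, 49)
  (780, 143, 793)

(200,290,210): 200²+210² = 84100 = 290² → right
(18,18,22): 18²+18² = 648 > 484 = 22² → acute
(25,44,65): 25²+44² = 2561 < 4225 = 65² → obtuse
(168,175,49): 49²+168² = 30625 = 175² → right
(780,143,793): 143²+780² = 628849 = 793² → right
3 of the 5 are right.

3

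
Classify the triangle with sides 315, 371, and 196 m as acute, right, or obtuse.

Compare the square of the longest side to the sum of squares of the other two: 196² + 315² = 137641 = 371².

right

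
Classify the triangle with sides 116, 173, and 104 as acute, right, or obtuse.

obtuse

Compare the square of the longest side to the sum of squares of the other two: 104² + 116² = 24272 < 29929 = 173².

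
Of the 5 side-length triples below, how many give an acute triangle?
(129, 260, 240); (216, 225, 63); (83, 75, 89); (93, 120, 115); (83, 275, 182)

(129,260,240): 129²+240² = 74241 > 67600 = 260² → acute
(216,225,63): 63²+216² = 50625 = 225² → right
(83,75,89): 75²+83² = 12514 > 7921 = 89² → acute
(93,120,115): 93²+115² = 21874 > 14400 = 120² → acute
(83,275,182): 83+182 ≤ 275, not a triangle
3 of the 5 are acute.

3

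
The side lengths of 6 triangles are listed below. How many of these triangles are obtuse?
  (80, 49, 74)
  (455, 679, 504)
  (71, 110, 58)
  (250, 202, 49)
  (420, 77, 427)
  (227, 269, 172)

(80,49,74): 49²+74² = 7877 > 6400 = 80² → acute
(455,679,504): 455²+504² = 461041 = 679² → right
(71,110,58): 58²+71² = 8405 < 12100 = 110² → obtuse
(250,202,49): 49²+202² = 43205 < 62500 = 250² → obtuse
(420,77,427): 77²+420² = 182329 = 427² → right
(227,269,172): 172²+227² = 81113 > 72361 = 269² → acute
2 of the 6 are obtuse.

2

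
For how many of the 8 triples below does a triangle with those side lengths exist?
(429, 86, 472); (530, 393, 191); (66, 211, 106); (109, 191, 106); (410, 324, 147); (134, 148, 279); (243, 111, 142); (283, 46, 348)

(86,429,472): 86+429 > 472 → valid
(191,393,530): 191+393 > 530 → valid
(66,106,211): 66+106 ≤ 211 → not valid
(106,109,191): 106+109 > 191 → valid
(147,324,410): 147+324 > 410 → valid
(134,148,279): 134+148 > 279 → valid
(111,142,243): 111+142 > 243 → valid
(46,283,348): 46+283 ≤ 348 → not valid
6 of the 8 triples form a triangle.

6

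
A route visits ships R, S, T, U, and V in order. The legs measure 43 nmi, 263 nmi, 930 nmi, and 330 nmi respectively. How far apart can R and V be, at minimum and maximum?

The maximum is all hops collinear in one direction: 43 + 263 + 930 + 330 = 1566.
The longest hop is 930; the others sum to 636. Folding the others back against it leaves at least 930 − 636 = 294.

294 ≤ RV ≤ 1566 nmi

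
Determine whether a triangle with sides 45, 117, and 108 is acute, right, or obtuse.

right

Compare the square of the longest side to the sum of squares of the other two: 45² + 108² = 13689 = 117².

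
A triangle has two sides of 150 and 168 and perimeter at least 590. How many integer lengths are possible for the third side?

Triangle inequality: 18 < x < 318. Perimeter ≥ 590 gives x ≥ 590 − 150 − 168 = 272.
So 272 ≤ x < 318; integers 272 through 317: 46 values.

46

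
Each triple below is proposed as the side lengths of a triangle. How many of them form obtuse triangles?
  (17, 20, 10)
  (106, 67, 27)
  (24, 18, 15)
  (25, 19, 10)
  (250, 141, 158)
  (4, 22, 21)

(17,20,10): 10²+17² = 389 < 400 = 20² → obtuse
(106,67,27): 27+67 ≤ 106, not a triangle
(24,18,15): 15²+18² = 549 < 576 = 24² → obtuse
(25,19,10): 10²+19² = 461 < 625 = 25² → obtuse
(250,141,158): 141²+158² = 44845 < 62500 = 250² → obtuse
(4,22,21): 4²+21² = 457 < 484 = 22² → obtuse
5 of the 6 are obtuse.

5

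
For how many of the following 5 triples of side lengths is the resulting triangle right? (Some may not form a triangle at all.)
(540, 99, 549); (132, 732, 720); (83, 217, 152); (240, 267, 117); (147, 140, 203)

(540,99,549): 99²+540² = 301401 = 549² → right
(132,732,720): 132²+720² = 535824 = 732² → right
(83,217,152): 83²+152² = 29993 < 47089 = 217² → obtuse
(240,267,117): 117²+240² = 71289 = 267² → right
(147,140,203): 140²+147² = 41209 = 203² → right
4 of the 5 are right.

4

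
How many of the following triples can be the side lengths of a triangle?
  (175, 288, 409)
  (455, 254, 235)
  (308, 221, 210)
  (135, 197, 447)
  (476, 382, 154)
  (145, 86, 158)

5

(175,288,409): 175+288 > 409 → valid
(235,254,455): 235+254 > 455 → valid
(210,221,308): 210+221 > 308 → valid
(135,197,447): 135+197 ≤ 447 → not valid
(154,382,476): 154+382 > 476 → valid
(86,145,158): 86+145 > 158 → valid
5 of the 6 triples form a triangle.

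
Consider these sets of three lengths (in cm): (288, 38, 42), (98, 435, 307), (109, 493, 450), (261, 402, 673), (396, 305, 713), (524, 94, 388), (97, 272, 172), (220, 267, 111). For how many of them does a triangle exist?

(38,42,288): 38+42 ≤ 288 → not valid
(98,307,435): 98+307 ≤ 435 → not valid
(109,450,493): 109+450 > 493 → valid
(261,402,673): 261+402 ≤ 673 → not valid
(305,396,713): 305+396 ≤ 713 → not valid
(94,388,524): 94+388 ≤ 524 → not valid
(97,172,272): 97+172 ≤ 272 → not valid
(111,220,267): 111+220 > 267 → valid
2 of the 8 triples form a triangle.

2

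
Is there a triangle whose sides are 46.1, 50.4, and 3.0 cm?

The longest side is 50.4, but the other two sum to only 49.1.
49.1 < 50.4, so the triangle inequality fails.

No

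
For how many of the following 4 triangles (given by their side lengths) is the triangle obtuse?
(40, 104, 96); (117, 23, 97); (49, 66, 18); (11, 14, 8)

(40,104,96): 40²+96² = 10816 = 104² → right
(117,23,97): 23²+97² = 9938 < 13689 = 117² → obtuse
(49,66,18): 18²+49² = 2725 < 4356 = 66² → obtuse
(11,14,8): 8²+11² = 185 < 196 = 14² → obtuse
3 of the 4 are obtuse.

3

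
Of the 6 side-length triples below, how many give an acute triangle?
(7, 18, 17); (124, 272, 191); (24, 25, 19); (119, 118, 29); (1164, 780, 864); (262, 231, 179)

(7,18,17): 7²+17² = 338 > 324 = 18² → acute
(124,272,191): 124²+191² = 51857 < 73984 = 272² → obtuse
(24,25,19): 19²+24² = 937 > 625 = 25² → acute
(119,118,29): 29²+118² = 14765 > 14161 = 119² → acute
(1164,780,864): 780²+864² = 1354896 = 1164² → right
(262,231,179): 179²+231² = 85402 > 68644 = 262² → acute
4 of the 6 are acute.

4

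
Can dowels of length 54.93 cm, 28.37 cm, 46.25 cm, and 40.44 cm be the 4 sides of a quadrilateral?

Yes

A quadrilateral exists iff every side is shorter than the sum of the others — equivalently, the longest side is less than the sum of the rest.
Longest side 54.93 < 115.06 (sum of the remaining 3), so yes.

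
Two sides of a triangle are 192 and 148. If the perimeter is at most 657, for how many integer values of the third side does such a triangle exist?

Triangle inequality: 44 < x < 340. Perimeter ≤ 657 gives x ≤ 657 − 192 − 148 = 317.
So 44 < x ≤ 317; integers 45 through 317: 273 values.

273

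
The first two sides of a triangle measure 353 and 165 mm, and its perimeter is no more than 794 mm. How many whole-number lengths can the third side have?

Triangle inequality: 188 < x < 518. Perimeter ≤ 794 gives x ≤ 794 − 353 − 165 = 276.
So 188 < x ≤ 276; integers 189 through 276: 88 values.

88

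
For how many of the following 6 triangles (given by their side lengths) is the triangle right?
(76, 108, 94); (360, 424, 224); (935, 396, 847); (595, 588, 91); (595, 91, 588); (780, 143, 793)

(76,108,94): 76²+94² = 14612 > 11664 = 108² → acute
(360,424,224): 224²+360² = 179776 = 424² → right
(935,396,847): 396²+847² = 874225 = 935² → right
(595,588,91): 91²+588² = 354025 = 595² → right
(595,91,588): 91²+588² = 354025 = 595² → right
(780,143,793): 143²+780² = 628849 = 793² → right
5 of the 6 are right.

5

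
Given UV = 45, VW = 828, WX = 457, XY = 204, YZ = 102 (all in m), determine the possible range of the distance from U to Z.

20 ≤ UZ ≤ 1636 m

The maximum is all hops collinear in one direction: 45 + 828 + 457 + 204 + 102 = 1636.
The longest hop is 828; the others sum to 808. Folding the others back against it leaves at least 828 − 808 = 20.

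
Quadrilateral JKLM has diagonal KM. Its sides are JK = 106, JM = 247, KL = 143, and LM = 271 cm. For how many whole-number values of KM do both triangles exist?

211

From triangle JKM: 141 < KM < 353.
From triangle LKM: 128 < KM < 414.
Intersection: 141 < KM < 353, so integers 142 through 352: 211 values.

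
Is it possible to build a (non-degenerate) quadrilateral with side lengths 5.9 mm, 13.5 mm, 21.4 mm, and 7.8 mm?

Yes

A quadrilateral exists iff every side is shorter than the sum of the others — equivalently, the longest side is less than the sum of the rest.
Longest side 21.4 < 27.2 (sum of the remaining 3), so yes.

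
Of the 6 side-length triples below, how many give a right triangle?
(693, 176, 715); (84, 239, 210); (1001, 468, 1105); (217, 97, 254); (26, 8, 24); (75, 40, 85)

3

(693,176,715): 176²+693² = 511225 = 715² → right
(84,239,210): 84²+210² = 51156 < 57121 = 239² → obtuse
(1001,468,1105): 468²+1001² = 1221025 = 1105² → right
(217,97,254): 97²+217² = 56498 < 64516 = 254² → obtuse
(26,8,24): 8²+24² = 640 < 676 = 26² → obtuse
(75,40,85): 40²+75² = 7225 = 85² → right
3 of the 6 are right.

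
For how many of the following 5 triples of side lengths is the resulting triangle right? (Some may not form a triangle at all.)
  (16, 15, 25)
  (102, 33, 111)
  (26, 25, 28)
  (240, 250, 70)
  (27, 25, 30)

(16,15,25): 15²+16² = 481 < 625 = 25² → obtuse
(102,33,111): 33²+102² = 11493 < 12321 = 111² → obtuse
(26,25,28): 25²+26² = 1301 > 784 = 28² → acute
(240,250,70): 70²+240² = 62500 = 250² → right
(27,25,30): 25²+27² = 1354 > 900 = 30² → acute
1 of the 5 is right.

1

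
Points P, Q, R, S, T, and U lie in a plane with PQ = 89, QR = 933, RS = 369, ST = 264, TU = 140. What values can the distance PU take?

71 ≤ PU ≤ 1795

The maximum is all hops collinear in one direction: 89 + 933 + 369 + 264 + 140 = 1795.
The longest hop is 933; the others sum to 862. Folding the others back against it leaves at least 933 − 862 = 71.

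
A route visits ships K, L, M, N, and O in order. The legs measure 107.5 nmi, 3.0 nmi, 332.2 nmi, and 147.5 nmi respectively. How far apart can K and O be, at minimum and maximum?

The maximum is all hops collinear in one direction: 107.5 + 3.0 + 332.2 + 147.5 = 590.2.
The longest hop is 332.2; the others sum to 258.0. Folding the others back against it leaves at least 332.2 − 258.0 = 74.2.

74.2 ≤ KO ≤ 590.2 nmi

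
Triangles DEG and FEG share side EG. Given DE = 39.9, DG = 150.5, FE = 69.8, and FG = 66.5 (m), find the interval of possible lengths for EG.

From triangle DEG: |39.9 − 150.5| < EG < 39.9 + 150.5, i.e. 110.6 < EG < 190.4.
From triangle FEG: 3.3 < EG < 136.3.
Both must hold, so EG lies in the intersection.

110.6 < EG < 136.3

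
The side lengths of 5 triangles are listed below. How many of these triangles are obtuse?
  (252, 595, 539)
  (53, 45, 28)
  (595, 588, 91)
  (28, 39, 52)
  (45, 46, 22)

1

(252,595,539): 252²+539² = 354025 = 595² → right
(53,45,28): 28²+45² = 2809 = 53² → right
(595,588,91): 91²+588² = 354025 = 595² → right
(28,39,52): 28²+39² = 2305 < 2704 = 52² → obtuse
(45,46,22): 22²+45² = 2509 > 2116 = 46² → acute
1 of the 5 is obtuse.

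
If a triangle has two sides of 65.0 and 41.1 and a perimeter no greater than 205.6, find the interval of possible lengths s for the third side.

23.9 < s ≤ 99.5

Triangle inequality alone gives 23.9 < s < 106.1.
The perimeter condition gives s ≤ 205.6 − 65.0 − 41.1 = 99.5.
Intersecting the two: 23.9 < s ≤ 99.5.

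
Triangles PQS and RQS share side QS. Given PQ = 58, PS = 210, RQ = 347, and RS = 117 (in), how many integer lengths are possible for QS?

37

From triangle PQS: 152 < QS < 268.
From triangle RQS: 230 < QS < 464.
Intersection: 230 < QS < 268, so integers 231 through 267: 37 values.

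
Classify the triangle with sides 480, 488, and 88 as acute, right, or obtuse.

right

Compare the square of the longest side to the sum of squares of the other two: 88² + 480² = 238144 = 488².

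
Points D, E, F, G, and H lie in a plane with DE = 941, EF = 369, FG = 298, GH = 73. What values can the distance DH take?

201 ≤ DH ≤ 1681

The maximum is all hops collinear in one direction: 941 + 369 + 298 + 73 = 1681.
The longest hop is 941; the others sum to 740. Folding the others back against it leaves at least 941 − 740 = 201.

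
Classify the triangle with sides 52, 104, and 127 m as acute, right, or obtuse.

obtuse

Compare the square of the longest side to the sum of squares of the other two: 52² + 104² = 13520 < 16129 = 127².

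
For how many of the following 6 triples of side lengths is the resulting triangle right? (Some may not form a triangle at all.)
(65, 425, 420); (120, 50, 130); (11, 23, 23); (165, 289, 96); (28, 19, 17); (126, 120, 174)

(65,425,420): 65²+420² = 180625 = 425² → right
(120,50,130): 50²+120² = 16900 = 130² → right
(11,23,23): 11²+23² = 650 > 529 = 23² → acute
(165,289,96): 96+165 ≤ 289, not a triangle
(28,19,17): 17²+19² = 650 < 784 = 28² → obtuse
(126,120,174): 120²+126² = 30276 = 174² → right
3 of the 6 are right.

3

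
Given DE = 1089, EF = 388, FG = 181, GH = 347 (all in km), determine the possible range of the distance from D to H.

173 ≤ DH ≤ 2005 km

The maximum is all hops collinear in one direction: 1089 + 388 + 181 + 347 = 2005.
The longest hop is 1089; the others sum to 916. Folding the others back against it leaves at least 1089 − 916 = 173.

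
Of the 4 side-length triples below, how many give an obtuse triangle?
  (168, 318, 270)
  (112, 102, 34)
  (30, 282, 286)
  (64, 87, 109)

(168,318,270): 168²+270² = 101124 = 318² → right
(112,102,34): 34²+102² = 11560 < 12544 = 112² → obtuse
(30,282,286): 30²+282² = 80424 < 81796 = 286² → obtuse
(64,87,109): 64²+87² = 11665 < 11881 = 109² → obtuse
3 of the 4 are obtuse.

3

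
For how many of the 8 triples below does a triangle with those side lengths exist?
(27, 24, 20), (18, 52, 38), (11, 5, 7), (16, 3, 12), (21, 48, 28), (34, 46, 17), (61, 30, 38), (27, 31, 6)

7

(20,24,27): 20+24 > 27 → valid
(18,38,52): 18+38 > 52 → valid
(5,7,11): 5+7 > 11 → valid
(3,12,16): 3+12 ≤ 16 → not valid
(21,28,48): 21+28 > 48 → valid
(17,34,46): 17+34 > 46 → valid
(30,38,61): 30+38 > 61 → valid
(6,27,31): 6+27 > 31 → valid
7 of the 8 triples form a triangle.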